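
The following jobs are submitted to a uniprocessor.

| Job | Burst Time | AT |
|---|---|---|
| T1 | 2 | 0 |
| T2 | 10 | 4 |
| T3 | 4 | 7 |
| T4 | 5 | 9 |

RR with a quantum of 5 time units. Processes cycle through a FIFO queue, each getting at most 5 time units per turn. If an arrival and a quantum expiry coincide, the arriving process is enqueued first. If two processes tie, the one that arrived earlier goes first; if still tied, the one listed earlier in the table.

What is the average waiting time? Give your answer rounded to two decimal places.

3.75

Gantt: | T1 0-2 | idle 2-4 | T2 4-9 | T3 9-13 | T4 13-18 | T2 18-23 |
Completion: T1=2  T2=23  T3=13  T4=18
Turnaround (C−A): T1=2  T2=19  T3=6  T4=9
Waiting times: T1=0, T2=9, T3=2, T4=4
Average waiting = (0+9+2+4) / 4 = 15/4 = 3.75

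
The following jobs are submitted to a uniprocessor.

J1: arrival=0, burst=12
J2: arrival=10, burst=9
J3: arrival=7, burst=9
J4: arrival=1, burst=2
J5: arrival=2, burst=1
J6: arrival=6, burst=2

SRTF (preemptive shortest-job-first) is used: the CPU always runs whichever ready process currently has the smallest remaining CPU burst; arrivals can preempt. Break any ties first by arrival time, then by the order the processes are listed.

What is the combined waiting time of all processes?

Gantt: | J1 0-1 | J4 1-3 | J5 3-4 | J1 4-6 | J6 6-8 | J1 8-17 | J3 17-26 | J2 26-35 |
Completion: J1=17  J2=35  J3=26  J4=3  J5=4  J6=8
Turnaround (C−A): J1=17  J2=25  J3=19  J4=2  J5=2  J6=2
Waiting = turnaround − burst: J1=5, J2=16, J3=10, J4=0, J5=1, J6=0
Total waiting = 5 + 16 + 10 + 0 + 1 + 0 = 32

32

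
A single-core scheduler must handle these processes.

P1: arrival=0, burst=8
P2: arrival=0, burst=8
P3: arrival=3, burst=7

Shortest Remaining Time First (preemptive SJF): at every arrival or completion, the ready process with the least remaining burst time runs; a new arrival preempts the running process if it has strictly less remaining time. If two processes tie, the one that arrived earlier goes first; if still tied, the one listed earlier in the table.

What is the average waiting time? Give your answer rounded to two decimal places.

Schedule: | P1 0-8 | P3 8-15 | P2 15-23 |
Completion: P1=8  P2=23  P3=15
Turnaround (C−A): P1=8  P2=23  P3=12
Waiting times: P1=0, P2=15, P3=5
Average waiting = (0+15+5) / 3 = 20/3 = 6.67

6.67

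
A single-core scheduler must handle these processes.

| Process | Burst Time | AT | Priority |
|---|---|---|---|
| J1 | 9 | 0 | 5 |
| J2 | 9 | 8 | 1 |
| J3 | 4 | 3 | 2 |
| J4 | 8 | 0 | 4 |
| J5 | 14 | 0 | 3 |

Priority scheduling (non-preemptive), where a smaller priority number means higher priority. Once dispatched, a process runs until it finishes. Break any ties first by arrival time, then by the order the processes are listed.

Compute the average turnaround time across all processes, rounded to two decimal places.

26.40

Schedule: | J5 0-14 | J2 14-23 | J3 23-27 | J4 27-35 | J1 35-44 |
Completion: J1=44  J2=23  J3=27  J4=35  J5=14
Turnaround times: J1=44, J2=15, J3=24, J4=35, J5=14
Average turnaround = (44+15+24+35+14) / 5 = 132/5 = 26.40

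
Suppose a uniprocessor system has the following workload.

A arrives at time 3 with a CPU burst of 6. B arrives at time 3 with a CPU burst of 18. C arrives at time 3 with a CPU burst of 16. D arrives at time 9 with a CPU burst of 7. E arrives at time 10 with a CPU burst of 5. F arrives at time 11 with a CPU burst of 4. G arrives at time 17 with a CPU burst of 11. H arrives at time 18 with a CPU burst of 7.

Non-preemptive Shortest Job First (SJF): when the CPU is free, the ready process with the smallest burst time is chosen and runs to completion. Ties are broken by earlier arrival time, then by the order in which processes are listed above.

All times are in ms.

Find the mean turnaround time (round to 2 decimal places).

Schedule: | idle 0-3 | A 3-9 | D 9-16 | F 16-20 | E 20-25 | H 25-32 | G 32-43 | C 43-59 | B 59-77 |
Completion: A=9  B=77  C=59  D=16  E=25  F=20  G=43  H=32
Turnaround (C−A): A=6  B=74  C=56  D=7  E=15  F=9  G=26  H=14
Turnaround times: A=6, B=74, C=56, D=7, E=15, F=9, G=26, H=14
Average turnaround = (6+74+56+7+15+9+26+14) / 8 = 207/8 = 25.88

25.88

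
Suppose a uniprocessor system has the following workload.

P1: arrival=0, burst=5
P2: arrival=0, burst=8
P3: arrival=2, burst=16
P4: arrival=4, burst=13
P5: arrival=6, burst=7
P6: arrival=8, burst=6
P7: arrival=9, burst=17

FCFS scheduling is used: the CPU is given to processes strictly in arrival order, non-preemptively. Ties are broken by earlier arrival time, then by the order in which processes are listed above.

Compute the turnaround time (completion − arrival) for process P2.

Gantt: | P1 0-5 | P2 5-13 | P3 13-29 | P4 29-42 | P5 42-49 | P6 49-55 | P7 55-72 |
Completion: P1=5  P2=13  P3=29  P4=42  P5=49  P6=55  P7=72
Turnaround (C−A): P1=5  P2=13  P3=27  P4=38  P5=43  P6=47  P7=63
Turnaround(P2) = completion − arrival = 13 − 0 = 13

13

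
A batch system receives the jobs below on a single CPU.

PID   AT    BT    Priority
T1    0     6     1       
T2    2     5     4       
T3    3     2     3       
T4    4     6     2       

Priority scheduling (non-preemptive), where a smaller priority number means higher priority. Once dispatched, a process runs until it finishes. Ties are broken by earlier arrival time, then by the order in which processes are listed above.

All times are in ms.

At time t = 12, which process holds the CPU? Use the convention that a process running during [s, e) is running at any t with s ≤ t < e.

T3

Schedule: | T1 0-6 | T4 6-12 | T3 12-14 | T2 14-19 |
Completion: T1=6  T2=19  T3=14  T4=12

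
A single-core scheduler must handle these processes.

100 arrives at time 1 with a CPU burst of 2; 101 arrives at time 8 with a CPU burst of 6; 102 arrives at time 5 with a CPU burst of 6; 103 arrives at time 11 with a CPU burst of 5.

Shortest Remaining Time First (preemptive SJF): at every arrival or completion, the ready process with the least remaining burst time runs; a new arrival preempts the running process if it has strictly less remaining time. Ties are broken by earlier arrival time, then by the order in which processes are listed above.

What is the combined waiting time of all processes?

Timeline: | idle 0-1 | 100 1-3 | idle 3-5 | 102 5-11 | 103 11-16 | 101 16-22 |
Completion: 100=3  101=22  102=11  103=16
Turnaround (C−A): 100=2  101=14  102=6  103=5
Waiting = turnaround − burst: 100=0, 101=8, 102=0, 103=0
Total waiting = 0 + 8 + 0 + 0 = 8

8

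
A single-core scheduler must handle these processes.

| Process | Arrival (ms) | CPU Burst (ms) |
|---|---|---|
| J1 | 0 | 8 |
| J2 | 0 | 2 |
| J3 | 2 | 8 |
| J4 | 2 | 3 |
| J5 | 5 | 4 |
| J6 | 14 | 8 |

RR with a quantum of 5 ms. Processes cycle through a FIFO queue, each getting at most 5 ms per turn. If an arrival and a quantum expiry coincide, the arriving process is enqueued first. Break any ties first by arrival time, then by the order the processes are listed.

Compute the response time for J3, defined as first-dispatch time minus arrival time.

5

Gantt: | J1 0-5 | J2 5-7 | J3 7-12 | J4 12-15 | J5 15-19 | J1 19-22 | J3 22-25 | J6 25-33 |
Completion: J1=22  J2=7  J3=25  J4=15  J5=19  J6=33
Response(J3) = first start − arrival = 7 − 2 = 5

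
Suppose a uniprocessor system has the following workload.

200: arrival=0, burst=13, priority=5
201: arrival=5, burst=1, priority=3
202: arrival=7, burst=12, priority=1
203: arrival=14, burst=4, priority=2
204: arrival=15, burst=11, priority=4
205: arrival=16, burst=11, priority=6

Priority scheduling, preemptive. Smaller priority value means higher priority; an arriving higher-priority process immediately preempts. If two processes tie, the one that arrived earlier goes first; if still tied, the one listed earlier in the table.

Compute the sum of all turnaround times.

Timeline: | 200 0-5 | 201 5-6 | 200 6-7 | 202 7-19 | 203 19-23 | 204 23-34 | 200 34-41 | 205 41-52 |
Completion: 200=41  201=6  202=19  203=23  204=34  205=52
Turnaround (C−A): 200=41  201=1  202=12  203=9  204=19  205=36
Turnaround = completion − arrival: 200=41, 201=1, 202=12, 203=9, 204=19, 205=36
Total turnaround = 41 + 1 + 12 + 9 + 19 + 36 = 118

118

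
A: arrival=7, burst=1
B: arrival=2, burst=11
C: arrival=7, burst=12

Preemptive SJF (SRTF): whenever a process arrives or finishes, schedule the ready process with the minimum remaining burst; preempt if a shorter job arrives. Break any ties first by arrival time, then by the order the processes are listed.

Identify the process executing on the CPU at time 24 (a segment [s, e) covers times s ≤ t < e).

C

Schedule: | idle 0-2 | B 2-7 | A 7-8 | B 8-14 | C 14-26 |
Completion: A=8  B=14  C=26
Turnaround (C−A): A=1  B=12  C=19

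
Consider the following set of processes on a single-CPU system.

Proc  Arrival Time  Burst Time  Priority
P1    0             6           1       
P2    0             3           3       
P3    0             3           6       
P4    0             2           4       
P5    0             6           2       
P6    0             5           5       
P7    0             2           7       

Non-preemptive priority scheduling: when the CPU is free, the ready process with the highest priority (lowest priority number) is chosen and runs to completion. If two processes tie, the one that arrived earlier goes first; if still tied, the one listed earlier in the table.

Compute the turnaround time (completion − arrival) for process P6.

22

Timeline: | P1 0-6 | P5 6-12 | P2 12-15 | P4 15-17 | P6 17-22 | P3 22-25 | P7 25-27 |
Completion: P1=6  P2=15  P3=25  P4=17  P5=12  P6=22  P7=27
Turnaround (C−A): P1=6  P2=15  P3=25  P4=17  P5=12  P6=22  P7=27
Turnaround(P6) = completion − arrival = 22 − 0 = 22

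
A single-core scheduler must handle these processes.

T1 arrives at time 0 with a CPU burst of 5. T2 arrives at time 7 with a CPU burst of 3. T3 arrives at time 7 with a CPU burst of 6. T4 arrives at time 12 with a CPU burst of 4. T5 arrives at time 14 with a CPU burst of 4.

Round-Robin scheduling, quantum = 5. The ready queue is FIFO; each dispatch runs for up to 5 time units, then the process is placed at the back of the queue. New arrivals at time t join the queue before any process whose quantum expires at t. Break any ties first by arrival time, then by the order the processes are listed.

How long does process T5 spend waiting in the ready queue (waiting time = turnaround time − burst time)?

5

Timeline: | T1 0-5 | idle 5-7 | T2 7-10 | T3 10-15 | T4 15-19 | T5 19-23 | T3 23-24 |
Completion: T1=5  T2=10  T3=24  T4=19  T5=23
Turnaround (C−A): T1=5  T2=3  T3=17  T4=7  T5=9
Waiting(T5) = turnaround − burst = 9 − 4 = 5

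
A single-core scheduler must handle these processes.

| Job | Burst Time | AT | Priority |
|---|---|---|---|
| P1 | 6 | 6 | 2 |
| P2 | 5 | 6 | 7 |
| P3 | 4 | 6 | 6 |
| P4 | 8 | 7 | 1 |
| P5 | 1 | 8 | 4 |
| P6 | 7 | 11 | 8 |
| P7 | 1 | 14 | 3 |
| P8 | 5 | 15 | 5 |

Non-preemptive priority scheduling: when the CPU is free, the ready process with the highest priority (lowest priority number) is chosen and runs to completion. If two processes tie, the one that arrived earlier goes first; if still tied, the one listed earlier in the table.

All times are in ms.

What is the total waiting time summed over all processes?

102

Gantt: | idle 0-6 | P1 6-12 | P4 12-20 | P7 20-21 | P5 21-22 | P8 22-27 | P3 27-31 | P2 31-36 | P6 36-43 |
Completion: P1=12  P2=36  P3=31  P4=20  P5=22  P6=43  P7=21  P8=27
Turnaround (C−A): P1=6  P2=30  P3=25  P4=13  P5=14  P6=32  P7=7  P8=12
Waiting = turnaround − burst: P1=0, P2=25, P3=21, P4=5, P5=13, P6=25, P7=6, P8=7
Total waiting = 0 + 25 + 21 + 5 + 13 + 25 + 6 + 7 = 102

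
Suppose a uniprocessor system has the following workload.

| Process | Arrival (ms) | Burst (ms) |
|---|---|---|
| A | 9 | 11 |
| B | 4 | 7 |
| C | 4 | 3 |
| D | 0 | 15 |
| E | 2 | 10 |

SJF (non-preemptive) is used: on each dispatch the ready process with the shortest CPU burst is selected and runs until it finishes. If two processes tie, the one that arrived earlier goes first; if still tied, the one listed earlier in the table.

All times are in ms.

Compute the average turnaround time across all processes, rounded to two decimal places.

24.00

Timeline: | D 0-15 | C 15-18 | B 18-25 | E 25-35 | A 35-46 |
Completion: A=46  B=25  C=18  D=15  E=35
Turnaround (C−A): A=37  B=21  C=14  D=15  E=33
Turnaround times: A=37, B=21, C=14, D=15, E=33
Average turnaround = (37+21+14+15+33) / 5 = 120/5 = 24.00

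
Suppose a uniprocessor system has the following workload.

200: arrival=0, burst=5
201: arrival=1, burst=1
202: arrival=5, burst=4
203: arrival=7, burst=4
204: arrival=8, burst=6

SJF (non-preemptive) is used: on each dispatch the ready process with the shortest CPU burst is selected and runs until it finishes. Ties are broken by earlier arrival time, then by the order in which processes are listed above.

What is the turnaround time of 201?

Timeline: | 200 0-5 | 201 5-6 | 202 6-10 | 203 10-14 | 204 14-20 |
Completion: 200=5  201=6  202=10  203=14  204=20
Turnaround (C−A): 200=5  201=5  202=5  203=7  204=12
Turnaround(201) = completion − arrival = 6 − 1 = 5

5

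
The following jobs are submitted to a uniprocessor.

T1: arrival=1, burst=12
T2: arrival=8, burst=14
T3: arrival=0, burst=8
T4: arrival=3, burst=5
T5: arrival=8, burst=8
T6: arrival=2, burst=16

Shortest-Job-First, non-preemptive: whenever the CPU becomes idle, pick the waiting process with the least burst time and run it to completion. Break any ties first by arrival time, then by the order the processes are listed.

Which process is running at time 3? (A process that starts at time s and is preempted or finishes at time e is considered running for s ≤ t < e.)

Timeline: | T3 0-8 | T4 8-13 | T5 13-21 | T1 21-33 | T2 33-47 | T6 47-63 |
Completion: T1=33  T2=47  T3=8  T4=13  T5=21  T6=63
Turnaround (C−A): T1=32  T2=39  T3=8  T4=10  T5=13  T6=61

T3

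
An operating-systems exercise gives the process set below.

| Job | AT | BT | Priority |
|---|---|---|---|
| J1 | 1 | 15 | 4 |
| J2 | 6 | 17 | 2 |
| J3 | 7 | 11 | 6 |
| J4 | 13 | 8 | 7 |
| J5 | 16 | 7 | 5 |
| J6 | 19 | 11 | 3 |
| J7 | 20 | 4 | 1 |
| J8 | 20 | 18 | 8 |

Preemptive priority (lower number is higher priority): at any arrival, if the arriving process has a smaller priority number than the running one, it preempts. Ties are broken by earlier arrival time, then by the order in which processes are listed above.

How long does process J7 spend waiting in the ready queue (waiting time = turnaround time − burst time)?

0

Gantt: | idle 0-1 | J1 1-6 | J2 6-20 | J7 20-24 | J2 24-27 | J6 27-38 | J1 38-48 | J5 48-55 | J3 55-66 | J4 66-74 | J8 74-92 |
Completion: J1=48  J2=27  J3=66  J4=74  J5=55  J6=38  J7=24  J8=92
Waiting(J7) = turnaround − burst = 4 − 4 = 0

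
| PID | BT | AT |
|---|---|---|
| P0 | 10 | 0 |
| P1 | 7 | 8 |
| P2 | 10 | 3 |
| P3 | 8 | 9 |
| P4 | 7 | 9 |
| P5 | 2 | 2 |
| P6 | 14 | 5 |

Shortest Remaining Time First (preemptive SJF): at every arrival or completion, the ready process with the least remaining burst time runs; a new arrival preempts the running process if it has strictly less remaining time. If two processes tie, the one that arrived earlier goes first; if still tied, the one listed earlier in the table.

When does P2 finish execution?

44

Gantt: | P0 0-2 | P5 2-4 | P0 4-12 | P1 12-19 | P4 19-26 | P3 26-34 | P2 34-44 | P6 44-58 |
Completion: P0=12  P1=19  P2=44  P3=34  P4=26  P5=4  P6=58
Turnaround (C−A): P0=12  P1=11  P2=41  P3=25  P4=17  P5=2  P6=53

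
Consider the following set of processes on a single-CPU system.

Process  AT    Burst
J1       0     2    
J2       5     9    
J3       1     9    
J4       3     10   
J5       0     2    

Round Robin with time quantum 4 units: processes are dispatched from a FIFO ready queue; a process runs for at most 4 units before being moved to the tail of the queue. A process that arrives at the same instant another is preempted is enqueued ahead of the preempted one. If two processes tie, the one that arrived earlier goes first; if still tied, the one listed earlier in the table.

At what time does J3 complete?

Timeline: | J1 0-2 | J5 2-4 | J3 4-8 | J4 8-12 | J2 12-16 | J3 16-20 | J4 20-24 | J2 24-28 | J3 28-29 | J4 29-31 | J2 31-32 |
Completion: J1=2  J2=32  J3=29  J4=31  J5=4
Turnaround (C−A): J1=2  J2=27  J3=28  J4=28  J5=4

29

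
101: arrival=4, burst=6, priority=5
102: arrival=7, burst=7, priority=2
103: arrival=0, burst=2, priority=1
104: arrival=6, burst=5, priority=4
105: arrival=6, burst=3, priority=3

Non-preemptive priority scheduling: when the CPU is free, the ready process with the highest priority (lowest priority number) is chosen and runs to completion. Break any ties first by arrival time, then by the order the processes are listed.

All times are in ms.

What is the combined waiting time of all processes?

28

Timeline: | 103 0-2 | idle 2-4 | 101 4-10 | 102 10-17 | 105 17-20 | 104 20-25 |
Completion: 101=10  102=17  103=2  104=25  105=20
Waiting = turnaround − burst: 101=0, 102=3, 103=0, 104=14, 105=11
Total waiting = 0 + 3 + 0 + 14 + 11 = 28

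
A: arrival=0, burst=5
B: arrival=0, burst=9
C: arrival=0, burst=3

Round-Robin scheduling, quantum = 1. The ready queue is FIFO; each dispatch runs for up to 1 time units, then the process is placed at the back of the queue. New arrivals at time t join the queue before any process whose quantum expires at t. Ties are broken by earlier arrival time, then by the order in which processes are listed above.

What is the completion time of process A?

Timeline: | A 0-1 | B 1-2 | C 2-3 | A 3-4 | B 4-5 | C 5-6 | A 6-7 | B 7-8 | C 8-9 | A 9-10 | B 10-11 | A 11-12 | B 12-17 |
Completion: A=12  B=17  C=9
Turnaround (C−A): A=12  B=17  C=9

12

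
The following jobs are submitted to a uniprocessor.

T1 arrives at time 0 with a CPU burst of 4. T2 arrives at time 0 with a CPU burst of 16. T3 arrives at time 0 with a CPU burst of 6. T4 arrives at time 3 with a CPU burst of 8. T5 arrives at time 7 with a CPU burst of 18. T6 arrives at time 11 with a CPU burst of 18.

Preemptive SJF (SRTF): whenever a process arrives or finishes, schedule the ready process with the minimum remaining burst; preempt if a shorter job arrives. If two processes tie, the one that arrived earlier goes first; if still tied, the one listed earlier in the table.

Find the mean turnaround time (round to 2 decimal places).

27.83

Gantt: | T1 0-4 | T3 4-10 | T4 10-18 | T2 18-34 | T5 34-52 | T6 52-70 |
Completion: T1=4  T2=34  T3=10  T4=18  T5=52  T6=70
Turnaround times: T1=4, T2=34, T3=10, T4=15, T5=45, T6=59
Average turnaround = (4+34+10+15+45+59) / 6 = 167/6 = 27.83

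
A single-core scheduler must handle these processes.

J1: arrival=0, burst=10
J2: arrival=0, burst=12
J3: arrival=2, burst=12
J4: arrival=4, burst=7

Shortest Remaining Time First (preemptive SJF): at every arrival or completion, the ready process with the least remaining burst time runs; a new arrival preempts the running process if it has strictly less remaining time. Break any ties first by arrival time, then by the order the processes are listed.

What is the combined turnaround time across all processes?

91

Timeline: | J1 0-10 | J4 10-17 | J2 17-29 | J3 29-41 |
Completion: J1=10  J2=29  J3=41  J4=17
Turnaround = completion − arrival: J1=10, J2=29, J3=39, J4=13
Total turnaround = 10 + 29 + 39 + 13 = 91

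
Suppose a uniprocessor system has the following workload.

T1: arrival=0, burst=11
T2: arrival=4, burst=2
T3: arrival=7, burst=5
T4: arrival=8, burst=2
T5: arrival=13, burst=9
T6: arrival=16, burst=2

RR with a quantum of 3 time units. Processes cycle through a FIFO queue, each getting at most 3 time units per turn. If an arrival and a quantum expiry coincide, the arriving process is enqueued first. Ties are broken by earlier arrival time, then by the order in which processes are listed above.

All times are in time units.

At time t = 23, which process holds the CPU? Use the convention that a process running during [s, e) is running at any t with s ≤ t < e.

Schedule: | T1 0-6 | T2 6-8 | T1 8-11 | T3 11-14 | T4 14-16 | T1 16-18 | T5 18-21 | T3 21-23 | T6 23-25 | T5 25-31 |
Completion: T1=18  T2=8  T3=23  T4=16  T5=31  T6=25
Turnaround (C−A): T1=18  T2=4  T3=16  T4=8  T5=18  T6=9

T6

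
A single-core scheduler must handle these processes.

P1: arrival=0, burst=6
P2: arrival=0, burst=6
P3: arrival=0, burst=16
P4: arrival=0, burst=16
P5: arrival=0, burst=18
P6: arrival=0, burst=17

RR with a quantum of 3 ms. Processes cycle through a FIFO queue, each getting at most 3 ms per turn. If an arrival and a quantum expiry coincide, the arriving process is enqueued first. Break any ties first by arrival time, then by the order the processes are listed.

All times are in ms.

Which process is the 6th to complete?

Timeline: | P1 0-3 | P2 3-6 | P3 6-9 | P4 9-12 | P5 12-15 | P6 15-18 | P1 18-21 | P2 21-24 | P3 24-27 | P4 27-30 | P5 30-33 | P6 33-36 | P3 36-39 | P4 39-42 | P5 42-45 | P6 45-48 | P3 48-51 | P4 51-54 | P5 54-57 | P6 57-60 | P3 60-63 | P4 63-66 | P5 66-69 | P6 69-72 | P3 72-73 | P4 73-74 | P5 74-77 | P6 77-79 |
Completion: P1=21  P2=24  P3=73  P4=74  P5=77  P6=79
Turnaround (C−A): P1=21  P2=24  P3=73  P4=74  P5=77  P6=79
Finish order: P1 → P2 → P3 → P4 → P5 → P6

P6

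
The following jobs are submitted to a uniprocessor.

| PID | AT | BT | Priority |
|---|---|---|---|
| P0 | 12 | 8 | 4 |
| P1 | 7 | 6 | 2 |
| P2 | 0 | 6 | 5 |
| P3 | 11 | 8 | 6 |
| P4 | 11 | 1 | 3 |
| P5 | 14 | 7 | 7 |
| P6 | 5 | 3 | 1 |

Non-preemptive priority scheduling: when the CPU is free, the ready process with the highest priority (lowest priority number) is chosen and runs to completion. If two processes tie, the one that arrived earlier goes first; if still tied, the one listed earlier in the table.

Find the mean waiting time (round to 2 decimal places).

6.00

Gantt: | P2 0-6 | P6 6-9 | P1 9-15 | P4 15-16 | P0 16-24 | P3 24-32 | P5 32-39 |
Completion: P0=24  P1=15  P2=6  P3=32  P4=16  P5=39  P6=9
Turnaround (C−A): P0=12  P1=8  P2=6  P3=21  P4=5  P5=25  P6=4
Waiting times: P0=4, P1=2, P2=0, P3=13, P4=4, P5=18, P6=1
Average waiting = (4+2+0+13+4+18+1) / 7 = 42/7 = 6.00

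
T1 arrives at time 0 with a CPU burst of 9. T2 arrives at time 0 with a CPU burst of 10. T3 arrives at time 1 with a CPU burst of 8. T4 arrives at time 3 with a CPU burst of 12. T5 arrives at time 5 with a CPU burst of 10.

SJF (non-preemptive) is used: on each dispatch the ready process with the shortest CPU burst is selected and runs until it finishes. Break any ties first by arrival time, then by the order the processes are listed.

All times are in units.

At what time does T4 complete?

49

Schedule: | T1 0-9 | T3 9-17 | T2 17-27 | T5 27-37 | T4 37-49 |
Completion: T1=9  T2=27  T3=17  T4=49  T5=37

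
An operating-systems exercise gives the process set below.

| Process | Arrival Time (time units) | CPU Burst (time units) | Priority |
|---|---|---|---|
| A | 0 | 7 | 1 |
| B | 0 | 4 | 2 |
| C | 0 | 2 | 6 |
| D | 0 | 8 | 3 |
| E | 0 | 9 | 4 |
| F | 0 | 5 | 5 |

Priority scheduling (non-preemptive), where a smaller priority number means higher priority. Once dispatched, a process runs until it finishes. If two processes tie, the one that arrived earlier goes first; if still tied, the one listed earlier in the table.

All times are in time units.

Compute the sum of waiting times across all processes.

Timeline: | A 0-7 | B 7-11 | D 11-19 | E 19-28 | F 28-33 | C 33-35 |
Completion: A=7  B=11  C=35  D=19  E=28  F=33
Turnaround (C−A): A=7  B=11  C=35  D=19  E=28  F=33
Waiting = turnaround − burst: A=0, B=7, C=33, D=11, E=19, F=28
Total waiting = 0 + 7 + 33 + 11 + 19 + 28 = 98

98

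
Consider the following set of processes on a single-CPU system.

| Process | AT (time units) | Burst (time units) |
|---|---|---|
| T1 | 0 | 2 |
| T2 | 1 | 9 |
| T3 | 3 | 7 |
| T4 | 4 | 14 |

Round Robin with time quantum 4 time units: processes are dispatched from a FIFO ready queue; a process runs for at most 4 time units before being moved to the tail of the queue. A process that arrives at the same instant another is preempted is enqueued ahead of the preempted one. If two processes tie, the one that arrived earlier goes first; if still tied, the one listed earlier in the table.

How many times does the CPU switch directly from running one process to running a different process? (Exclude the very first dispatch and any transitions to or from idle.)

8

Timeline: | T1 0-2 | T2 2-6 | T3 6-10 | T4 10-14 | T2 14-18 | T3 18-21 | T4 21-25 | T2 25-26 | T4 26-32 |
Completion: T1=2  T2=26  T3=21  T4=32
Turnaround (C−A): T1=2  T2=25  T3=18  T4=28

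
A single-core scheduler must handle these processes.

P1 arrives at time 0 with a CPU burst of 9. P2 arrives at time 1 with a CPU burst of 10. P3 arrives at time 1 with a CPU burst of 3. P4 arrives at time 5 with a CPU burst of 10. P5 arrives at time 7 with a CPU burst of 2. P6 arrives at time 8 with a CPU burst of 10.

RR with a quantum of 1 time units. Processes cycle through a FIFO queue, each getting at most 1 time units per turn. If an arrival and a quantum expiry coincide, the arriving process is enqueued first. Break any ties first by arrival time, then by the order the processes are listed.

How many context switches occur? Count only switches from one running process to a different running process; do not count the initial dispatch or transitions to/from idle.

Gantt: | P1 0-1 | P2 1-2 | P3 2-3 | P1 3-4 | P2 4-5 | P3 5-6 | P1 6-7 | P4 7-8 | P2 8-9 | P3 9-10 | P5 10-11 | P1 11-12 | P6 12-13 | P4 13-14 | P2 14-15 | P5 15-16 | P1 16-17 | P6 17-18 | P4 18-19 | P2 19-20 | P1 20-21 | P6 21-22 | P4 22-23 | P2 23-24 | P1 24-25 | P6 25-26 | P4 26-27 | P2 27-28 | P1 28-29 | P6 29-30 | P4 30-31 | P2 31-32 | P1 32-33 | P6 33-34 | P4 34-35 | P2 35-36 | P6 36-37 | P4 37-38 | P2 38-39 | P6 39-40 | P4 40-41 | P6 41-42 | P4 42-43 | P6 43-44 |
Completion: P1=33  P2=39  P3=10  P4=43  P5=16  P6=44
Turnaround (C−A): P1=33  P2=38  P3=9  P4=38  P5=9  P6=36

43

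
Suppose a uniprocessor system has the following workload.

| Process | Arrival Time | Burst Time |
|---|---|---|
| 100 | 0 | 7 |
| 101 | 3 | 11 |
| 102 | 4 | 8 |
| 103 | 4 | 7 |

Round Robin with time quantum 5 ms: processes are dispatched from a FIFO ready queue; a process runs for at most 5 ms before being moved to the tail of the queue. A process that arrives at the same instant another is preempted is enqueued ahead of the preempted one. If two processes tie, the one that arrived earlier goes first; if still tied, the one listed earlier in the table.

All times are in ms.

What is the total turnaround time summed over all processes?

Gantt: | 100 0-5 | 101 5-10 | 102 10-15 | 103 15-20 | 100 20-22 | 101 22-27 | 102 27-30 | 103 30-32 | 101 32-33 |
Completion: 100=22  101=33  102=30  103=32
Turnaround (C−A): 100=22  101=30  102=26  103=28
Turnaround = completion − arrival: 100=22, 101=30, 102=26, 103=28
Total turnaround = 22 + 30 + 26 + 28 = 106

106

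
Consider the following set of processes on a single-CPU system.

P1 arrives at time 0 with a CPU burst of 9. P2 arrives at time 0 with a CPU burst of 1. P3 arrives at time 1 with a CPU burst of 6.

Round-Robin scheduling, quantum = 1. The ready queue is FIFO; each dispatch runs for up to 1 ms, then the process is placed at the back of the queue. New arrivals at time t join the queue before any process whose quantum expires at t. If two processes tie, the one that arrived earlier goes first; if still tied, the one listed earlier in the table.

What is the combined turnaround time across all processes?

Schedule: | P1 0-1 | P2 1-2 | P3 2-3 | P1 3-4 | P3 4-5 | P1 5-6 | P3 6-7 | P1 7-8 | P3 8-9 | P1 9-10 | P3 10-11 | P1 11-12 | P3 12-13 | P1 13-16 |
Completion: P1=16  P2=2  P3=13
Turnaround (C−A): P1=16  P2=2  P3=12
Turnaround = completion − arrival: P1=16, P2=2, P3=12
Total turnaround = 16 + 2 + 12 = 30

30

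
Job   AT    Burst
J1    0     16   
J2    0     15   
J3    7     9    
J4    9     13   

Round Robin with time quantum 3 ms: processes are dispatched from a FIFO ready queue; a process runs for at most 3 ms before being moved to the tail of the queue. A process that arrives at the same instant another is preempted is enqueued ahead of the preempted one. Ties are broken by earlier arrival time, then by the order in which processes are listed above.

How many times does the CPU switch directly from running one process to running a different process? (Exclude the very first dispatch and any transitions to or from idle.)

Timeline: | J1 0-3 | J2 3-6 | J1 6-9 | J2 9-12 | J3 12-15 | J4 15-18 | J1 18-21 | J2 21-24 | J3 24-27 | J4 27-30 | J1 30-33 | J2 33-36 | J3 36-39 | J4 39-42 | J1 42-45 | J2 45-48 | J4 48-51 | J1 51-52 | J4 52-53 |
Completion: J1=52  J2=48  J3=39  J4=53

18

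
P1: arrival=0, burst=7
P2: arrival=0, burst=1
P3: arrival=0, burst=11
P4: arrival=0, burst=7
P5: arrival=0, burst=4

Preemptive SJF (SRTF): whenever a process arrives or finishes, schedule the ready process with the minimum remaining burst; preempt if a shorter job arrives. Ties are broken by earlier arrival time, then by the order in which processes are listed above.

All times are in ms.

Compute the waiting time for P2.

0

Gantt: | P2 0-1 | P5 1-5 | P1 5-12 | P4 12-19 | P3 19-30 |
Completion: P1=12  P2=1  P3=30  P4=19  P5=5
Waiting(P2) = turnaround − burst = 1 − 1 = 0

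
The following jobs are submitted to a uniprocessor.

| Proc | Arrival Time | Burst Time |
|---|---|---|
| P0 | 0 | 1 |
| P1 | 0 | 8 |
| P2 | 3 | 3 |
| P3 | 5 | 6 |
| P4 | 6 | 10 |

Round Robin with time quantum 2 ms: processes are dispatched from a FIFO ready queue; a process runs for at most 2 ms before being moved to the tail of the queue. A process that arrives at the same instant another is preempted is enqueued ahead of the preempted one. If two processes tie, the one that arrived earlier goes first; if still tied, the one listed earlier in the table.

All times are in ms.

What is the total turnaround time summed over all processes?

67

Schedule: | P0 0-1 | P1 1-3 | P2 3-5 | P1 5-7 | P3 7-9 | P2 9-10 | P4 10-12 | P1 12-14 | P3 14-16 | P4 16-18 | P1 18-20 | P3 20-22 | P4 22-28 |
Completion: P0=1  P1=20  P2=10  P3=22  P4=28
Turnaround = completion − arrival: P0=1, P1=20, P2=7, P3=17, P4=22
Total turnaround = 1 + 20 + 7 + 17 + 22 = 67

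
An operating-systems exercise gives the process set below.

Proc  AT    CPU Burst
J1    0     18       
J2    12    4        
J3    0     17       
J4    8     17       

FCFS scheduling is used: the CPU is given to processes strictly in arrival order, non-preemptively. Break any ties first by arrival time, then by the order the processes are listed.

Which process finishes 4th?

J2

Schedule: | J1 0-18 | J3 18-35 | J4 35-52 | J2 52-56 |
Completion: J1=18  J2=56  J3=35  J4=52
Turnaround (C−A): J1=18  J2=44  J3=35  J4=44
Finish order: J1 → J3 → J4 → J2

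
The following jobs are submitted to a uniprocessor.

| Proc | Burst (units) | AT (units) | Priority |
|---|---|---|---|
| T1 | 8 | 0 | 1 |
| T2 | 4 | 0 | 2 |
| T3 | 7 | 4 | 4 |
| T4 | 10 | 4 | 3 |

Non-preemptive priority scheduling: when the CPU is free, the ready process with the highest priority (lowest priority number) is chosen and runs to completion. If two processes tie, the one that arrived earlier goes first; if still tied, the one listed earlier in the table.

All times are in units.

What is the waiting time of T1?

0

Schedule: | T1 0-8 | T2 8-12 | T4 12-22 | T3 22-29 |
Completion: T1=8  T2=12  T3=29  T4=22
Waiting(T1) = turnaround − burst = 8 − 8 = 0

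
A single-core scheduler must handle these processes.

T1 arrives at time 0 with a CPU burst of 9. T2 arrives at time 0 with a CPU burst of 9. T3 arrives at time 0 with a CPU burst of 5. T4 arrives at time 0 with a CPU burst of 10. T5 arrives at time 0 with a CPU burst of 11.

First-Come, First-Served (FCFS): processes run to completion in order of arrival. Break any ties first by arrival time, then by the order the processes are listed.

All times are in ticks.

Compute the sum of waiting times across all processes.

83

Gantt: | T1 0-9 | T2 9-18 | T3 18-23 | T4 23-33 | T5 33-44 |
Completion: T1=9  T2=18  T3=23  T4=33  T5=44
Turnaround (C−A): T1=9  T2=18  T3=23  T4=33  T5=44
Waiting = turnaround − burst: T1=0, T2=9, T3=18, T4=23, T5=33
Total waiting = 0 + 9 + 18 + 23 + 33 = 83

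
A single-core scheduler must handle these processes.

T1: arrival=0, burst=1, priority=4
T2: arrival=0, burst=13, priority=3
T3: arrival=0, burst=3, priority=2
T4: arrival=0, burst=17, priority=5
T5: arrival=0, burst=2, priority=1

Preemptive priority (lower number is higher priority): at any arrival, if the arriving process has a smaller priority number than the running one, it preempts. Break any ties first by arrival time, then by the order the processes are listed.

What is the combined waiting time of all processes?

44

Gantt: | T5 0-2 | T3 2-5 | T2 5-18 | T1 18-19 | T4 19-36 |
Completion: T1=19  T2=18  T3=5  T4=36  T5=2
Turnaround (C−A): T1=19  T2=18  T3=5  T4=36  T5=2
Waiting = turnaround − burst: T1=18, T2=5, T3=2, T4=19, T5=0
Total waiting = 18 + 5 + 2 + 19 + 0 = 44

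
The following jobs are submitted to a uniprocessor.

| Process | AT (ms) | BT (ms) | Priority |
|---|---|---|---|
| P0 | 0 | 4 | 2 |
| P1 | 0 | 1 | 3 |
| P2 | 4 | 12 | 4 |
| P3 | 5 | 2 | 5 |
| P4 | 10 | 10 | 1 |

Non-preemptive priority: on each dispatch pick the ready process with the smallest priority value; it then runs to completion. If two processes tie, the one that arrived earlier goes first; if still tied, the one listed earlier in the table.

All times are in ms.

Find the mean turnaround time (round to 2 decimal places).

Schedule: | P0 0-4 | P1 4-5 | P2 5-17 | P4 17-27 | P3 27-29 |
Completion: P0=4  P1=5  P2=17  P3=29  P4=27
Turnaround (C−A): P0=4  P1=5  P2=13  P3=24  P4=17
Turnaround times: P0=4, P1=5, P2=13, P3=24, P4=17
Average turnaround = (4+5+13+24+17) / 5 = 63/5 = 12.60

12.60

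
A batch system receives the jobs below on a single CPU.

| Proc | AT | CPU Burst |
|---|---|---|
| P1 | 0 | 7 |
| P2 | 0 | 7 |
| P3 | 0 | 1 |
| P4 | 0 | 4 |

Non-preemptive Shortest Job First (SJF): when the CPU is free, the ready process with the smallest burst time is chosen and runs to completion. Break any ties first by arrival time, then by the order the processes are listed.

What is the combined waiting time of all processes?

18

Gantt: | P3 0-1 | P4 1-5 | P1 5-12 | P2 12-19 |
Completion: P1=12  P2=19  P3=1  P4=5
Turnaround (C−A): P1=12  P2=19  P3=1  P4=5
Waiting = turnaround − burst: P1=5, P2=12, P3=0, P4=1
Total waiting = 5 + 12 + 0 + 1 = 18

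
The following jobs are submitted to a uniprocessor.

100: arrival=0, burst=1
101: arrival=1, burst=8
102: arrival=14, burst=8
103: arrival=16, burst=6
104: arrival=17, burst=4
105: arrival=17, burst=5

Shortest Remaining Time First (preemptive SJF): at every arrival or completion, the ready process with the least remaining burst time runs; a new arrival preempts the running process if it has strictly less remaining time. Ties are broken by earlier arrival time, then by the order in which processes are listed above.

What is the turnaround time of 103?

21

Gantt: | 100 0-1 | 101 1-9 | idle 9-14 | 102 14-17 | 104 17-21 | 102 21-26 | 105 26-31 | 103 31-37 |
Completion: 100=1  101=9  102=26  103=37  104=21  105=31
Turnaround (C−A): 100=1  101=8  102=12  103=21  104=4  105=14
Turnaround(103) = completion − arrival = 37 − 16 = 21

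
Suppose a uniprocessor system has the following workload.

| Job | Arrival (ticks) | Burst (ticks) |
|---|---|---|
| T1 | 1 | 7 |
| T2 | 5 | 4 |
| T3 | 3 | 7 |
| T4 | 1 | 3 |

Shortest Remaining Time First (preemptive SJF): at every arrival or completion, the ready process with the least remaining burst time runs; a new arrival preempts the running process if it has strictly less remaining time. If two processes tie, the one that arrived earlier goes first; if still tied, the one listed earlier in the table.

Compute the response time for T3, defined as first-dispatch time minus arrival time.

12

Gantt: | idle 0-1 | T4 1-4 | T1 4-5 | T2 5-9 | T1 9-15 | T3 15-22 |
Completion: T1=15  T2=9  T3=22  T4=4
Response(T3) = first start − arrival = 15 − 3 = 12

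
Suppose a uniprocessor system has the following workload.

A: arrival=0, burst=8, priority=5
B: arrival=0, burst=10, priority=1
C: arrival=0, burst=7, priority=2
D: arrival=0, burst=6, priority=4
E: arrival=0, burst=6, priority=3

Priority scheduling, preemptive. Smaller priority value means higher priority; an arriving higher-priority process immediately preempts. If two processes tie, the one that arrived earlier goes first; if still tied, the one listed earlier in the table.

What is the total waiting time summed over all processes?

79

Gantt: | B 0-10 | C 10-17 | E 17-23 | D 23-29 | A 29-37 |
Completion: A=37  B=10  C=17  D=29  E=23
Turnaround (C−A): A=37  B=10  C=17  D=29  E=23
Waiting = turnaround − burst: A=29, B=0, C=10, D=23, E=17
Total waiting = 29 + 0 + 10 + 23 + 17 = 79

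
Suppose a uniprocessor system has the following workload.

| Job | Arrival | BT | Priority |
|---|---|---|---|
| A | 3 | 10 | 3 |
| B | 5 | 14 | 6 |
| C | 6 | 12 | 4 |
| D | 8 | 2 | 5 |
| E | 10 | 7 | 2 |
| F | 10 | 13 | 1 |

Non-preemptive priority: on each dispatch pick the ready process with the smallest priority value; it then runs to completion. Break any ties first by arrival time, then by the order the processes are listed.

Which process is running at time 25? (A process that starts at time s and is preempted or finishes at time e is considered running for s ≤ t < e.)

F

Timeline: | idle 0-3 | A 3-13 | F 13-26 | E 26-33 | C 33-45 | D 45-47 | B 47-61 |
Completion: A=13  B=61  C=45  D=47  E=33  F=26
Turnaround (C−A): A=10  B=56  C=39  D=39  E=23  F=16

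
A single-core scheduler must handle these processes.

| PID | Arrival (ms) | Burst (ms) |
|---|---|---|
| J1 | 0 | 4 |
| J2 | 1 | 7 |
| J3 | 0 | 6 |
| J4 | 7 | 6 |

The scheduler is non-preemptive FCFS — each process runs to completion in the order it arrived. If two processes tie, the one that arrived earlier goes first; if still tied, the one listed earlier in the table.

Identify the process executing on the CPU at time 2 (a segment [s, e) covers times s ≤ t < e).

J1

Timeline: | J1 0-4 | J3 4-10 | J2 10-17 | J4 17-23 |
Completion: J1=4  J2=17  J3=10  J4=23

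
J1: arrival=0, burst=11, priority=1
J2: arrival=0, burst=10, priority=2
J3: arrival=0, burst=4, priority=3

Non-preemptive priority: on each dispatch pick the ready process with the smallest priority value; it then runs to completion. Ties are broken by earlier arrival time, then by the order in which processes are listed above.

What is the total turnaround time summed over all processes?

57

Gantt: | J1 0-11 | J2 11-21 | J3 21-25 |
Completion: J1=11  J2=21  J3=25
Turnaround (C−A): J1=11  J2=21  J3=25
Turnaround = completion − arrival: J1=11, J2=21, J3=25
Total turnaround = 11 + 21 + 25 = 57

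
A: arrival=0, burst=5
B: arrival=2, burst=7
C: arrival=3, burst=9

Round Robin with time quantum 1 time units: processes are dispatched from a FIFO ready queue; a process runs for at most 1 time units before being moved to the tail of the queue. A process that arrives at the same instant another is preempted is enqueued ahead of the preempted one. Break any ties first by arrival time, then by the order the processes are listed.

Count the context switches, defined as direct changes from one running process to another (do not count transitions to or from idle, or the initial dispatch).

17

Gantt: | A 0-2 | B 2-3 | A 3-4 | C 4-5 | B 5-6 | A 6-7 | C 7-8 | B 8-9 | A 9-10 | C 10-11 | B 11-12 | C 12-13 | B 13-14 | C 14-15 | B 15-16 | C 16-17 | B 17-18 | C 18-21 |
Completion: A=10  B=18  C=21
Turnaround (C−A): A=10  B=16  C=18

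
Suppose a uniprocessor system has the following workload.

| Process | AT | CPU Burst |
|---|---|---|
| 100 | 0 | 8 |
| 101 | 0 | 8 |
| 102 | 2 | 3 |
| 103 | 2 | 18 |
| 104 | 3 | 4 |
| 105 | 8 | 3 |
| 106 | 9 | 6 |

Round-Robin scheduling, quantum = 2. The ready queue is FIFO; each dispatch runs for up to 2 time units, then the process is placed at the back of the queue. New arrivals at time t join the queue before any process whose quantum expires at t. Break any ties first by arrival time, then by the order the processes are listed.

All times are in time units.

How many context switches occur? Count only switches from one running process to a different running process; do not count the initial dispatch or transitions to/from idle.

21

Schedule: | 100 0-2 | 101 2-4 | 102 4-6 | 103 6-8 | 100 8-10 | 104 10-12 | 101 12-14 | 102 14-15 | 105 15-17 | 103 17-19 | 106 19-21 | 100 21-23 | 104 23-25 | 101 25-27 | 105 27-28 | 103 28-30 | 106 30-32 | 100 32-34 | 101 34-36 | 103 36-38 | 106 38-40 | 103 40-50 |
Completion: 100=34  101=36  102=15  103=50  104=25  105=28  106=40
Turnaround (C−A): 100=34  101=36  102=13  103=48  104=22  105=20  106=31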